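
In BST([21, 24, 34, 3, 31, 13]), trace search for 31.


BST root = 21
Search for 31: compare at each node
Path: [21, 24, 34, 31]


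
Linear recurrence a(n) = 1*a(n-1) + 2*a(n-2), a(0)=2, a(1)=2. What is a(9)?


Build bottom-up:
...a(7)=170, a(8)=342, a(9)=1*342+2*170=682


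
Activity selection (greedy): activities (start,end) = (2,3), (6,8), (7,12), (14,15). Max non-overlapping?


Greedy: pick earliest-ending, then skip overlaps.
Selected (3 activities): [(2, 3), (6, 8), (14, 15)]


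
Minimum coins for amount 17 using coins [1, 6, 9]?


dp[0]=0; dp[i]=1+min(dp[i-c] for c in coins)
...dp[12]=2, dp[13]=3, dp[14]=4, dp[15]=2, dp[16]=3, dp[17]=4
Minimum coins for 17 = 4


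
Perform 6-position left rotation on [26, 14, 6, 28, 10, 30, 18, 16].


Left rotate by 6: [18, 16, 26, 14, 6, 28, 10, 30]


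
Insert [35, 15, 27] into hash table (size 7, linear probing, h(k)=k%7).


Insertions: 35->slot 0; 15->slot 1; 27->slot 6
Table: [35, 15, None, None, None, None, 27]


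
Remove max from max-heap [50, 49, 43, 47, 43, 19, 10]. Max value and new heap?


Max = 50
Replace root with last, heapify down
Resulting heap: [49, 47, 43, 10, 43, 19]


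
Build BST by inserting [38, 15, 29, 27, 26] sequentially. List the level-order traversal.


Root = 38; build tree by BST insertion.
Level-Order traversal: [38, 15, 29, 27, 26]


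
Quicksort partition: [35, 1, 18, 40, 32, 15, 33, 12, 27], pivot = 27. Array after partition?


Elements <= 27 go left of pivot.
Result: [1, 18, 15, 12, 27, 35, 33, 40, 32], pivot at index 4


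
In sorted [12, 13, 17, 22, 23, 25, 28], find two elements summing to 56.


Two pointers: lo=0, hi=6
No pair sums to 56


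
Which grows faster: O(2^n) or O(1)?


constant grows slower than exponential
O(1) is asymptotically smaller; O(2^n) grows faster


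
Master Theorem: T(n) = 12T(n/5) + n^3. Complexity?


a=12, b=5, c=3. log_5(12)=1.544 < c=3. Case 3: O(n^c) = O(n^3)
Complexity: O(n^3)


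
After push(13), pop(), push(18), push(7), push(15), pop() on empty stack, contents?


push(13) -> [13]
pop() returns 13 -> []
push(18) -> [18]
push(7) -> [18, 7]
push(15) -> [18, 7, 15]
pop() returns 15 -> [18, 7]
Final stack (bottom to top): [18, 7]


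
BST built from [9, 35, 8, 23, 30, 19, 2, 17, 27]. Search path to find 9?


BST root = 9
Search for 9: compare at each node
Path: [9]


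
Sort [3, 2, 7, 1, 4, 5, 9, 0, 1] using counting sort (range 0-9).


Count array: [1, 2, 1, 1, 1, 1, 0, 1, 0, 1]
Reconstruct: [0, 1, 1, 2, 3, 4, 5, 7, 9]


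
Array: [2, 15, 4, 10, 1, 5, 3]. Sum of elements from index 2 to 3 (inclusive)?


Prefix sums: [0, 2, 17, 21, 31, 32, 37, 40]
Sum[2..3] = prefix[4] - prefix[2] = 31 - 17 = 14


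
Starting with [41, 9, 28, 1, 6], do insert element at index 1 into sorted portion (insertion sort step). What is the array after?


After one pass: [9, 41, 28, 1, 6]


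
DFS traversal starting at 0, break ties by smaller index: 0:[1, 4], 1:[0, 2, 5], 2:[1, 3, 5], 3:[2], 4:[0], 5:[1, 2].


DFS stack-based: start with [0]
Visit order: [0, 1, 2, 3, 5, 4]


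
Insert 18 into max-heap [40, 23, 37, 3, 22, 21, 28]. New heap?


Append 18: [40, 23, 37, 3, 22, 21, 28, 18]
Bubble up: swap idx 7(18) with idx 3(3)
Result: [40, 23, 37, 18, 22, 21, 28, 3]


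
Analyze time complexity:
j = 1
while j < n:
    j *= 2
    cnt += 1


Per nesting level: O(log n) = O(log n)
Complexity: O(log n)


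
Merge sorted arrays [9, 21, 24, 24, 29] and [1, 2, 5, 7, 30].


Compare heads, take smaller each step.
Merged: [1, 2, 5, 7, 9, 21, 24, 24, 29, 30]


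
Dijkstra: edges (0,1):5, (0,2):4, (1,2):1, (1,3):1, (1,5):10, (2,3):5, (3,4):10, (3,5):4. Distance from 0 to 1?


Dijkstra from 0:
Distances: {0: 0, 1: 5, 2: 4, 3: 6, 4: 16, 5: 10}
Shortest distance to 1 = 5, path = [0, 1]


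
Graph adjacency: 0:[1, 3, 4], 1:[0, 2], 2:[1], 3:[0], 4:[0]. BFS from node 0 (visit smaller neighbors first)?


BFS queue: start with [0]
Visit order: [0, 1, 3, 4, 2]


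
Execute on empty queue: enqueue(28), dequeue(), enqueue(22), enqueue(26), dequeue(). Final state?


enqueue(28) -> [28]
dequeue() returns 28 -> []
enqueue(22) -> [22]
enqueue(26) -> [22, 26]
dequeue() returns 22 -> [26]
Final queue (front to back): [26]


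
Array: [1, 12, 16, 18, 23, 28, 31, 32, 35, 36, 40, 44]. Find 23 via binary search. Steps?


Search for 23:
[0,11] mid=5 arr[5]=28
[0,4] mid=2 arr[2]=16
[3,4] mid=3 arr[3]=18
[4,4] mid=4 arr[4]=23
Total: 4 comparisons


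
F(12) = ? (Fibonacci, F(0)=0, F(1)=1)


F(n)=F(n-1)+F(n-2)
...F(10)=55, F(11)=89, F(12)=144


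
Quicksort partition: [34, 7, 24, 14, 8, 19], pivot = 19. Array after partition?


Elements <= 19 go left of pivot.
Result: [7, 14, 8, 19, 24, 34], pivot at index 3


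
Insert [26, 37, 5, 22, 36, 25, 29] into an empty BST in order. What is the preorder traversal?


Root = 26; build tree by BST insertion.
Preorder traversal: [26, 5, 22, 25, 37, 36, 29]


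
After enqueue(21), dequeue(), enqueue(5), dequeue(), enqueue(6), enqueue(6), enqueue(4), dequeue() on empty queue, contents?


enqueue(21) -> [21]
dequeue() returns 21 -> []
enqueue(5) -> [5]
dequeue() returns 5 -> []
enqueue(6) -> [6]
enqueue(6) -> [6, 6]
enqueue(4) -> [6, 6, 4]
dequeue() returns 6 -> [6, 4]
Final queue (front to back): [6, 4]


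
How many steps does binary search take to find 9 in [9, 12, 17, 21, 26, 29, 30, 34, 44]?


Search for 9:
[0,8] mid=4 arr[4]=26
[0,3] mid=1 arr[1]=12
[0,0] mid=0 arr[0]=9
Total: 3 comparisons


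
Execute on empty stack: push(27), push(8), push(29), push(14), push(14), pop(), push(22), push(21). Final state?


push(27) -> [27]
push(8) -> [27, 8]
push(29) -> [27, 8, 29]
push(14) -> [27, 8, 29, 14]
push(14) -> [27, 8, 29, 14, 14]
pop() returns 14 -> [27, 8, 29, 14]
push(22) -> [27, 8, 29, 14, 22]
push(21) -> [27, 8, 29, 14, 22, 21]
Final stack (bottom to top): [27, 8, 29, 14, 22, 21]


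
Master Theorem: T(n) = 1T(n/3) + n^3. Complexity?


a=1, b=3, c=3. log_3(1)=0 < c=3. Case 3: O(n^c) = O(n^3)
Complexity: O(n^3)


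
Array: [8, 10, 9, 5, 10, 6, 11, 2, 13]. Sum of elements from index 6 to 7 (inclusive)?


Prefix sums: [0, 8, 18, 27, 32, 42, 48, 59, 61, 74]
Sum[6..7] = prefix[8] - prefix[6] = 61 - 48 = 13


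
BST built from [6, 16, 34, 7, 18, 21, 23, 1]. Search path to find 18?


BST root = 6
Search for 18: compare at each node
Path: [6, 16, 34, 18]


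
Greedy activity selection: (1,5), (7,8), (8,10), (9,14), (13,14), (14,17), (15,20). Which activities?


Greedy: pick earliest-ending, then skip overlaps.
Selected (5 activities): [(1, 5), (7, 8), (8, 10), (13, 14), (14, 17)]


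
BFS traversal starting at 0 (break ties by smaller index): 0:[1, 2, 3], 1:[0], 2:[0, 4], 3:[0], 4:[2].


BFS queue: start with [0]
Visit order: [0, 1, 2, 3, 4]


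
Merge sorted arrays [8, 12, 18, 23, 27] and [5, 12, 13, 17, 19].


Compare heads, take smaller each step.
Merged: [5, 8, 12, 12, 13, 17, 18, 19, 23, 27]


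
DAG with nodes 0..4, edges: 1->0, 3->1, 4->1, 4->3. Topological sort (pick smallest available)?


Kahn's algorithm, process smallest node first
Order: [2, 4, 3, 1, 0]


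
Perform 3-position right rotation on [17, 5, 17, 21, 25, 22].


Right rotate by 3: [21, 25, 22, 17, 5, 17]


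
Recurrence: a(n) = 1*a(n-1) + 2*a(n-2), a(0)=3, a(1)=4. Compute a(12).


Build bottom-up:
...a(10)=2390, a(11)=4778, a(12)=1*4778+2*2390=9558


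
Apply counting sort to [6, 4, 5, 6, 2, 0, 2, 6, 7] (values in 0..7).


Count array: [1, 0, 2, 0, 1, 1, 3, 1]
Reconstruct: [0, 2, 2, 4, 5, 6, 6, 6, 7]


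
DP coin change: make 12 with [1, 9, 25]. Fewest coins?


dp[0]=0; dp[i]=1+min(dp[i-c] for c in coins)
...dp[7]=7, dp[8]=8, dp[9]=1, dp[10]=2, dp[11]=3, dp[12]=4
Minimum coins for 12 = 4


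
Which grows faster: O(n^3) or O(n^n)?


cubic grows slower than n^n
O(n^3) is asymptotically smaller; O(n^n) grows faster


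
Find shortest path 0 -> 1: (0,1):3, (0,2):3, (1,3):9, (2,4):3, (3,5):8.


Dijkstra from 0:
Distances: {0: 0, 1: 3, 2: 3, 3: 12, 4: 6, 5: 20}
Shortest distance to 1 = 3, path = [0, 1]


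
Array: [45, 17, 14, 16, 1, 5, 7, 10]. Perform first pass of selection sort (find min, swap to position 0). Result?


After one pass: [1, 17, 14, 16, 45, 5, 7, 10]


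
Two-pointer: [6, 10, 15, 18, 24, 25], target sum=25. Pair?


Two pointers: lo=0, hi=5
Found pair: (10, 15) summing to 25


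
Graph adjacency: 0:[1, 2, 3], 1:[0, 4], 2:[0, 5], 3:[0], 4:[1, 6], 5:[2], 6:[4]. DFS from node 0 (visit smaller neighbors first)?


DFS stack-based: start with [0]
Visit order: [0, 1, 4, 6, 2, 5, 3]


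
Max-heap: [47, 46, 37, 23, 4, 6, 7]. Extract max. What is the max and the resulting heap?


Max = 47
Replace root with last, heapify down
Resulting heap: [46, 23, 37, 7, 4, 6]


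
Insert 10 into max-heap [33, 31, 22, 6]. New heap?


Append 10: [33, 31, 22, 6, 10]
Bubble up: no swaps needed
Result: [33, 31, 22, 6, 10]


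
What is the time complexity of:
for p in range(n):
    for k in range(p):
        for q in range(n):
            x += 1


Per nesting level: O(n) * O(n) [triangular over p] * O(n) = O(n^3)
Complexity: O(n^3)


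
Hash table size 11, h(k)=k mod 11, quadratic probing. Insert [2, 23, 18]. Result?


Insertions: 2->slot 2; 23->slot 1; 18->slot 7
Table: [None, 23, 2, None, None, None, None, 18, None, None, None]


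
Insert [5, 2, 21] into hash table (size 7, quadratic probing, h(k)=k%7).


Insertions: 5->slot 5; 2->slot 2; 21->slot 0
Table: [21, None, 2, None, None, 5, None]


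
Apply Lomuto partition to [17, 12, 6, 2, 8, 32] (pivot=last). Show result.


Elements <= 32 go left of pivot.
Result: [17, 12, 6, 2, 8, 32], pivot at index 5


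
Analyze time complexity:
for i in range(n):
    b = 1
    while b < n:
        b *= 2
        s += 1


Per nesting level: O(n) * O(log n) = O(n log n)
Complexity: O(n log n)


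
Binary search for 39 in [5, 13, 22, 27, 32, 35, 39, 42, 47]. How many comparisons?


Search for 39:
[0,8] mid=4 arr[4]=32
[5,8] mid=6 arr[6]=39
Total: 2 comparisons


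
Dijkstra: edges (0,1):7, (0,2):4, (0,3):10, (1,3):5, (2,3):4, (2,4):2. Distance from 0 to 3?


Dijkstra from 0:
Distances: {0: 0, 1: 7, 2: 4, 3: 8, 4: 6}
Shortest distance to 3 = 8, path = [0, 2, 3]


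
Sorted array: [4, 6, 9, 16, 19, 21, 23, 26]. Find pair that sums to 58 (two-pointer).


Two pointers: lo=0, hi=7
No pair sums to 58


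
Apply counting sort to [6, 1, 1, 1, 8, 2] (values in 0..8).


Count array: [0, 3, 1, 0, 0, 0, 1, 0, 1]
Reconstruct: [1, 1, 1, 2, 6, 8]


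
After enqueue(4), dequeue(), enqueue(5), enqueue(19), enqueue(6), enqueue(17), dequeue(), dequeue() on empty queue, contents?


enqueue(4) -> [4]
dequeue() returns 4 -> []
enqueue(5) -> [5]
enqueue(19) -> [5, 19]
enqueue(6) -> [5, 19, 6]
enqueue(17) -> [5, 19, 6, 17]
dequeue() returns 5 -> [19, 6, 17]
dequeue() returns 19 -> [6, 17]
Final queue (front to back): [6, 17]


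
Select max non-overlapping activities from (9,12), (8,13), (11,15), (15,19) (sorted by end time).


Greedy: pick earliest-ending, then skip overlaps.
Selected (2 activities): [(9, 12), (15, 19)]


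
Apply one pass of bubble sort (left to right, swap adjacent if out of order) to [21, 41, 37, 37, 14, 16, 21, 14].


After one pass: [21, 37, 37, 14, 16, 21, 14, 41]


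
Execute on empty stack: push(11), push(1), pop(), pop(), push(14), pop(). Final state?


push(11) -> [11]
push(1) -> [11, 1]
pop() returns 1 -> [11]
pop() returns 11 -> []
push(14) -> [14]
pop() returns 14 -> []
Final stack (bottom to top): []


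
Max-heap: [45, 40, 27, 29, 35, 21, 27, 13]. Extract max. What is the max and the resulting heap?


Max = 45
Replace root with last, heapify down
Resulting heap: [40, 35, 27, 29, 13, 21, 27]


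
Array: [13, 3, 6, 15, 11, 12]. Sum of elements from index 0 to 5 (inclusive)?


Prefix sums: [0, 13, 16, 22, 37, 48, 60]
Sum[0..5] = prefix[6] - prefix[0] = 60 - 0 = 60


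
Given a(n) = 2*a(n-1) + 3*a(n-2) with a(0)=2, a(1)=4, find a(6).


Build bottom-up:
...a(4)=122, a(5)=364, a(6)=2*364+3*122=1094


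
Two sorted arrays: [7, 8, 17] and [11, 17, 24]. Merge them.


Compare heads, take smaller each step.
Merged: [7, 8, 11, 17, 17, 24]


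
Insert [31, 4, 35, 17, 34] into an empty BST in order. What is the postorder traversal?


Root = 31; build tree by BST insertion.
Postorder traversal: [17, 4, 34, 35, 31]


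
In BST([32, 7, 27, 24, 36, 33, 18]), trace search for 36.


BST root = 32
Search for 36: compare at each node
Path: [32, 36]


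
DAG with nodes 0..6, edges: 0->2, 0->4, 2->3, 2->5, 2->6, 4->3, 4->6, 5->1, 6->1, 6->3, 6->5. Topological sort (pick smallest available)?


Kahn's algorithm, process smallest node first
Order: [0, 2, 4, 6, 3, 5, 1]


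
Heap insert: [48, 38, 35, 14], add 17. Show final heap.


Append 17: [48, 38, 35, 14, 17]
Bubble up: no swaps needed
Result: [48, 38, 35, 14, 17]


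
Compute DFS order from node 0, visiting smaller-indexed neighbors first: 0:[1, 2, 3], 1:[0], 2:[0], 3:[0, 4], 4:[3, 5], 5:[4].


DFS stack-based: start with [0]
Visit order: [0, 1, 2, 3, 4, 5]


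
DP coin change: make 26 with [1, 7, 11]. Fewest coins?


dp[0]=0; dp[i]=1+min(dp[i-c] for c in coins)
...dp[21]=3, dp[22]=2, dp[23]=3, dp[24]=4, dp[25]=3, dp[26]=4
Minimum coins for 26 = 4


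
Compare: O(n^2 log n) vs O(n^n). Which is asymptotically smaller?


n^2 log n grows slower than n^n
O(n^2 log n) is asymptotically smaller; O(n^n) grows faster


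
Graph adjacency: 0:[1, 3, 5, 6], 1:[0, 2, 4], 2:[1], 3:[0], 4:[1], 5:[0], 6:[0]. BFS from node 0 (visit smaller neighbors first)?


BFS queue: start with [0]
Visit order: [0, 1, 3, 5, 6, 2, 4]


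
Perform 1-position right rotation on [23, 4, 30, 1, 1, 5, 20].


Right rotate by 1: [20, 23, 4, 30, 1, 1, 5]


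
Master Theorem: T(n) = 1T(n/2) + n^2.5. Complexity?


a=1, b=2, c=2.5. log_2(1)=0 < c=2.5. Case 3: O(n^c) = O(n^2.500)
Complexity: O(n^2.500)


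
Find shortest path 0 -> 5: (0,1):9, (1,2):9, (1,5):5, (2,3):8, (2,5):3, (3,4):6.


Dijkstra from 0:
Distances: {0: 0, 1: 9, 2: 17, 3: 25, 4: 31, 5: 14}
Shortest distance to 5 = 14, path = [0, 1, 5]


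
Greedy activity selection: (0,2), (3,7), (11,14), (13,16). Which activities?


Greedy: pick earliest-ending, then skip overlaps.
Selected (3 activities): [(0, 2), (3, 7), (11, 14)]


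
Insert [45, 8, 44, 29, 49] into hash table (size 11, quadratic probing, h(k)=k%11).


Insertions: 45->slot 1; 8->slot 8; 44->slot 0; 29->slot 7; 49->slot 5
Table: [44, 45, None, None, None, 49, None, 29, 8, None, None]


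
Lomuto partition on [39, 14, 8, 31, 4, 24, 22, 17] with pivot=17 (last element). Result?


Elements <= 17 go left of pivot.
Result: [14, 8, 4, 17, 39, 24, 22, 31], pivot at index 3


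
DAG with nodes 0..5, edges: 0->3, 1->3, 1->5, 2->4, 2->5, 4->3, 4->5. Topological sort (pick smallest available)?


Kahn's algorithm, process smallest node first
Order: [0, 1, 2, 4, 3, 5]


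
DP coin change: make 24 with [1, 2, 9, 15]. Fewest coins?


dp[0]=0; dp[i]=1+min(dp[i-c] for c in coins)
...dp[19]=3, dp[20]=3, dp[21]=4, dp[22]=4, dp[23]=5, dp[24]=2
Minimum coins for 24 = 2


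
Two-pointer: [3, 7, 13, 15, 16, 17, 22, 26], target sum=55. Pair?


Two pointers: lo=0, hi=7
No pair sums to 55


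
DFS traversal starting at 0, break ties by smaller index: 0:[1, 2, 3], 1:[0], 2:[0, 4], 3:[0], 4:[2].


DFS stack-based: start with [0]
Visit order: [0, 1, 2, 4, 3]


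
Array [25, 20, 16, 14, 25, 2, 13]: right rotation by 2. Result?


Right rotate by 2: [2, 13, 25, 20, 16, 14, 25]


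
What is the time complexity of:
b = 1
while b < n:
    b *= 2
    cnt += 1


Per nesting level: O(log n) = O(log n)
Complexity: O(log n)


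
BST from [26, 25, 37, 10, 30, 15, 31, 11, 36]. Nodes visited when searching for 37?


BST root = 26
Search for 37: compare at each node
Path: [26, 37]


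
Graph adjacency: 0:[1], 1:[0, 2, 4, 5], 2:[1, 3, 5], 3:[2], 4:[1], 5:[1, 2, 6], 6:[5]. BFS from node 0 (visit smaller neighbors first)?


BFS queue: start with [0]
Visit order: [0, 1, 2, 4, 5, 3, 6]


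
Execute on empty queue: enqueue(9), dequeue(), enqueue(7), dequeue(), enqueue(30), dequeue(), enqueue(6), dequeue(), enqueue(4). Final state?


enqueue(9) -> [9]
dequeue() returns 9 -> []
enqueue(7) -> [7]
dequeue() returns 7 -> []
enqueue(30) -> [30]
dequeue() returns 30 -> []
enqueue(6) -> [6]
dequeue() returns 6 -> []
enqueue(4) -> [4]
Final queue (front to back): [4]


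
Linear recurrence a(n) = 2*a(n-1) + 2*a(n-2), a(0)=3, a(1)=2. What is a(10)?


Build bottom-up:
...a(8)=3760, a(9)=10272, a(10)=2*10272+2*3760=28064


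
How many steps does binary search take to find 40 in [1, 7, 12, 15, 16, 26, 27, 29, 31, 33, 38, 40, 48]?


Search for 40:
[0,12] mid=6 arr[6]=27
[7,12] mid=9 arr[9]=33
[10,12] mid=11 arr[11]=40
Total: 3 comparisons


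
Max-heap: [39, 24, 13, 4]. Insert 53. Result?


Append 53: [39, 24, 13, 4, 53]
Bubble up: swap idx 4(53) with idx 1(24); swap idx 1(53) with idx 0(39)
Result: [53, 39, 13, 4, 24]


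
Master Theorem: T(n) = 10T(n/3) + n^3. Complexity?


a=10, b=3, c=3. log_3(10)=2.096 < c=3. Case 3: O(n^c) = O(n^3)
Complexity: O(n^3)


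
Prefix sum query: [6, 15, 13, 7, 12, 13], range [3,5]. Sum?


Prefix sums: [0, 6, 21, 34, 41, 53, 66]
Sum[3..5] = prefix[6] - prefix[3] = 66 - 34 = 32


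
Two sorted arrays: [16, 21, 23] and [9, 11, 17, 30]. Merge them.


Compare heads, take smaller each step.
Merged: [9, 11, 16, 17, 21, 23, 30]


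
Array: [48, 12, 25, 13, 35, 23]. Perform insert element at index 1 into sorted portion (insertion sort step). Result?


After one pass: [12, 48, 25, 13, 35, 23]


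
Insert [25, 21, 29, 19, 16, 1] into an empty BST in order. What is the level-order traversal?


Root = 25; build tree by BST insertion.
Level-Order traversal: [25, 21, 29, 19, 16, 1]


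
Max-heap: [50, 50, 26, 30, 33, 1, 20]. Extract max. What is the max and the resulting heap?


Max = 50
Replace root with last, heapify down
Resulting heap: [50, 33, 26, 30, 20, 1]


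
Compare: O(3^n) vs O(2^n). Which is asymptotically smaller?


exponential grows slower than exponential (base 3)
O(2^n) is asymptotically smaller; O(3^n) grows faster


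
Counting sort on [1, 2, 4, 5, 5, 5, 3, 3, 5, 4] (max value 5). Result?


Count array: [0, 1, 1, 2, 2, 4]
Reconstruct: [1, 2, 3, 3, 4, 4, 5, 5, 5, 5]


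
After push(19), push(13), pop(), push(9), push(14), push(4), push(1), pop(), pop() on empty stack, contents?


push(19) -> [19]
push(13) -> [19, 13]
pop() returns 13 -> [19]
push(9) -> [19, 9]
push(14) -> [19, 9, 14]
push(4) -> [19, 9, 14, 4]
push(1) -> [19, 9, 14, 4, 1]
pop() returns 1 -> [19, 9, 14, 4]
pop() returns 4 -> [19, 9, 14]
Final stack (bottom to top): [19, 9, 14]


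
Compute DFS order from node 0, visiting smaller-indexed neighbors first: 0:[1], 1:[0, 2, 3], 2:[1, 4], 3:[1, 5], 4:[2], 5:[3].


DFS stack-based: start with [0]
Visit order: [0, 1, 2, 4, 3, 5]


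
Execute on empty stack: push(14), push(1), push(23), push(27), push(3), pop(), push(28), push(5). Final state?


push(14) -> [14]
push(1) -> [14, 1]
push(23) -> [14, 1, 23]
push(27) -> [14, 1, 23, 27]
push(3) -> [14, 1, 23, 27, 3]
pop() returns 3 -> [14, 1, 23, 27]
push(28) -> [14, 1, 23, 27, 28]
push(5) -> [14, 1, 23, 27, 28, 5]
Final stack (bottom to top): [14, 1, 23, 27, 28, 5]


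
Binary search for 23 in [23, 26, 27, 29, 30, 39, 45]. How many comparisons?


Search for 23:
[0,6] mid=3 arr[3]=29
[0,2] mid=1 arr[1]=26
[0,0] mid=0 arr[0]=23
Total: 3 comparisons


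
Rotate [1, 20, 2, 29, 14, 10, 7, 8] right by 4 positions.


Right rotate by 4: [14, 10, 7, 8, 1, 20, 2, 29]


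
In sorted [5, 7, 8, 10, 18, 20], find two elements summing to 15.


Two pointers: lo=0, hi=5
Found pair: (5, 10) summing to 15


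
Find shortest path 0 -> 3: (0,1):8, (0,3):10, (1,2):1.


Dijkstra from 0:
Distances: {0: 0, 1: 8, 2: 9, 3: 10}
Shortest distance to 3 = 10, path = [0, 3]


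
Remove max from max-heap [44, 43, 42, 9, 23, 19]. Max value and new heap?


Max = 44
Replace root with last, heapify down
Resulting heap: [43, 23, 42, 9, 19]


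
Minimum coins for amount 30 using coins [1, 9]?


dp[0]=0; dp[i]=1+min(dp[i-c] for c in coins)
...dp[25]=9, dp[26]=10, dp[27]=3, dp[28]=4, dp[29]=5, dp[30]=6
Minimum coins for 30 = 6


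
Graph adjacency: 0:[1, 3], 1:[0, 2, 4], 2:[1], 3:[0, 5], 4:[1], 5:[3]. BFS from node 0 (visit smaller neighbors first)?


BFS queue: start with [0]
Visit order: [0, 1, 3, 2, 4, 5]


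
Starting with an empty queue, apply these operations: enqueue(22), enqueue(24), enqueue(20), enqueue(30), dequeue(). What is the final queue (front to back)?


enqueue(22) -> [22]
enqueue(24) -> [22, 24]
enqueue(20) -> [22, 24, 20]
enqueue(30) -> [22, 24, 20, 30]
dequeue() returns 22 -> [24, 20, 30]
Final queue (front to back): [24, 20, 30]


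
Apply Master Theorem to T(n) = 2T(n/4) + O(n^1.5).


a=2, b=4, c=1.5. log_4(2)=0.5 < c=1.5. Case 3: O(n^c) = O(n^1.500)
Complexity: O(n^1.500)


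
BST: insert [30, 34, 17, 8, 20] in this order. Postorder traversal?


Root = 30; build tree by BST insertion.
Postorder traversal: [8, 20, 17, 34, 30]


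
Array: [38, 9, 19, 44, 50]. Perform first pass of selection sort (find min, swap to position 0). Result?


After one pass: [9, 38, 19, 44, 50]


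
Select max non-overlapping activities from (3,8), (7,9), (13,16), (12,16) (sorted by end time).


Greedy: pick earliest-ending, then skip overlaps.
Selected (2 activities): [(3, 8), (13, 16)]


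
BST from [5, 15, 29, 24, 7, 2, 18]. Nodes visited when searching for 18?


BST root = 5
Search for 18: compare at each node
Path: [5, 15, 29, 24, 18]


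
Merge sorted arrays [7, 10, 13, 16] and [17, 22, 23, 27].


Compare heads, take smaller each step.
Merged: [7, 10, 13, 16, 17, 22, 23, 27]


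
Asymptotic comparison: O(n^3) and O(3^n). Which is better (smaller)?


cubic grows slower than exponential (base 3)
O(n^3) is asymptotically smaller; O(3^n) grows faster


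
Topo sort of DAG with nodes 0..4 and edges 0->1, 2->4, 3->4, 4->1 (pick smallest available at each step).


Kahn's algorithm, process smallest node first
Order: [0, 2, 3, 4, 1]


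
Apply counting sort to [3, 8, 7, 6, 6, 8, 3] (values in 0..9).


Count array: [0, 0, 0, 2, 0, 0, 2, 1, 2, 0]
Reconstruct: [3, 3, 6, 6, 7, 8, 8]


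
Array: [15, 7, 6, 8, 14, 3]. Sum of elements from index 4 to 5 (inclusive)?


Prefix sums: [0, 15, 22, 28, 36, 50, 53]
Sum[4..5] = prefix[6] - prefix[4] = 53 - 36 = 17


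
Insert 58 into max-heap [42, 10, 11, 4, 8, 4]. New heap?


Append 58: [42, 10, 11, 4, 8, 4, 58]
Bubble up: swap idx 6(58) with idx 2(11); swap idx 2(58) with idx 0(42)
Result: [58, 10, 42, 4, 8, 4, 11]


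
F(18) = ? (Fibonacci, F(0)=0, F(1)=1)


F(n)=F(n-1)+F(n-2)
...F(16)=987, F(17)=1597, F(18)=2584


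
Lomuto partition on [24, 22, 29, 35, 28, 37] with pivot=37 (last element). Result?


Elements <= 37 go left of pivot.
Result: [24, 22, 29, 35, 28, 37], pivot at index 5


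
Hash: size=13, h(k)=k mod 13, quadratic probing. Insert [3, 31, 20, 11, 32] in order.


Insertions: 3->slot 3; 31->slot 5; 20->slot 7; 11->slot 11; 32->slot 6
Table: [None, None, None, 3, None, 31, 32, 20, None, None, None, 11, None]


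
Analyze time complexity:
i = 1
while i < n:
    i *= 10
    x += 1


Per nesting level: O(log n) = O(log n)
Complexity: O(log n)


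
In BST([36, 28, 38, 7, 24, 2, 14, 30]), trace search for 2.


BST root = 36
Search for 2: compare at each node
Path: [36, 28, 7, 2]


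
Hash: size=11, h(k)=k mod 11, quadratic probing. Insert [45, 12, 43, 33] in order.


Insertions: 45->slot 1; 12->slot 2; 43->slot 10; 33->slot 0
Table: [33, 45, 12, None, None, None, None, None, None, None, 43]


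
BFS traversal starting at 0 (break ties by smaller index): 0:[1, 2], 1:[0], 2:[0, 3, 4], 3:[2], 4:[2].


BFS queue: start with [0]
Visit order: [0, 1, 2, 3, 4]


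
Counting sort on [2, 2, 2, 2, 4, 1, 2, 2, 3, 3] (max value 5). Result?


Count array: [0, 1, 6, 2, 1, 0]
Reconstruct: [1, 2, 2, 2, 2, 2, 2, 3, 3, 4]


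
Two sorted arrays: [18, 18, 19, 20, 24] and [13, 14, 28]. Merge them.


Compare heads, take smaller each step.
Merged: [13, 14, 18, 18, 19, 20, 24, 28]


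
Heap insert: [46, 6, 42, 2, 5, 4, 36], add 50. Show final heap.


Append 50: [46, 6, 42, 2, 5, 4, 36, 50]
Bubble up: swap idx 7(50) with idx 3(2); swap idx 3(50) with idx 1(6); swap idx 1(50) with idx 0(46)
Result: [50, 46, 42, 6, 5, 4, 36, 2]


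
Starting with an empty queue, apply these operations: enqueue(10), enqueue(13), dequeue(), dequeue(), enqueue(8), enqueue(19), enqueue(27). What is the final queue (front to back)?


enqueue(10) -> [10]
enqueue(13) -> [10, 13]
dequeue() returns 10 -> [13]
dequeue() returns 13 -> []
enqueue(8) -> [8]
enqueue(19) -> [8, 19]
enqueue(27) -> [8, 19, 27]
Final queue (front to back): [8, 19, 27]


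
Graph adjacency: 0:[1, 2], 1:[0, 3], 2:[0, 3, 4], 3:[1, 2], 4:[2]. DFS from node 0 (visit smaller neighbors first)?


DFS stack-based: start with [0]
Visit order: [0, 1, 3, 2, 4]


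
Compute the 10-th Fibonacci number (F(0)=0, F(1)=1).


F(n)=F(n-1)+F(n-2)
...F(8)=21, F(9)=34, F(10)=55


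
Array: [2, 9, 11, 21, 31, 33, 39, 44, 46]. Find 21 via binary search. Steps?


Search for 21:
[0,8] mid=4 arr[4]=31
[0,3] mid=1 arr[1]=9
[2,3] mid=2 arr[2]=11
[3,3] mid=3 arr[3]=21
Total: 4 comparisons


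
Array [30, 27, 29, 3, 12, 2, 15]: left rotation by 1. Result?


Left rotate by 1: [27, 29, 3, 12, 2, 15, 30]


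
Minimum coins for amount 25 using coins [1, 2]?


dp[0]=0; dp[i]=1+min(dp[i-c] for c in coins)
...dp[20]=10, dp[21]=11, dp[22]=11, dp[23]=12, dp[24]=12, dp[25]=13
Minimum coins for 25 = 13


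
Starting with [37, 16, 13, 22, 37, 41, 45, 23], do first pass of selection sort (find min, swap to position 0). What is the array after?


After one pass: [13, 16, 37, 22, 37, 41, 45, 23]


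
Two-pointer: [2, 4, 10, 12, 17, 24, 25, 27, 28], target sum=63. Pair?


Two pointers: lo=0, hi=8
No pair sums to 63


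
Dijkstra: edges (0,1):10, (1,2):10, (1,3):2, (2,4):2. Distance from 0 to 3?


Dijkstra from 0:
Distances: {0: 0, 1: 10, 2: 20, 3: 12, 4: 22}
Shortest distance to 3 = 12, path = [0, 1, 3]


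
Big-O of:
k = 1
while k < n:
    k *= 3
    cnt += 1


Per nesting level: O(log n) = O(log n)
Complexity: O(log n)


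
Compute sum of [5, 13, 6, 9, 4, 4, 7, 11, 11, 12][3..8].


Prefix sums: [0, 5, 18, 24, 33, 37, 41, 48, 59, 70, 82]
Sum[3..8] = prefix[9] - prefix[3] = 70 - 24 = 46


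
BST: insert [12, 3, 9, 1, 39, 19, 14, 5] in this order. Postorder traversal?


Root = 12; build tree by BST insertion.
Postorder traversal: [1, 5, 9, 3, 14, 19, 39, 12]


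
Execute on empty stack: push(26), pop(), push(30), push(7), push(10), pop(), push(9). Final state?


push(26) -> [26]
pop() returns 26 -> []
push(30) -> [30]
push(7) -> [30, 7]
push(10) -> [30, 7, 10]
pop() returns 10 -> [30, 7]
push(9) -> [30, 7, 9]
Final stack (bottom to top): [30, 7, 9]


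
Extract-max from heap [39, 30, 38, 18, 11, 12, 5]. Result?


Max = 39
Replace root with last, heapify down
Resulting heap: [38, 30, 12, 18, 11, 5]


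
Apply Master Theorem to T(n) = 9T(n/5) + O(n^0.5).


a=9, b=5, c=0.5. log_5(9)=1.365 > c=0.5. Case 1: O(n^log_b(a)) = O(n^1.365)
Complexity: O(n^1.365)


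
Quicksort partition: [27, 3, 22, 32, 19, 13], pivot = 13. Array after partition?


Elements <= 13 go left of pivot.
Result: [3, 13, 22, 32, 19, 27], pivot at index 1


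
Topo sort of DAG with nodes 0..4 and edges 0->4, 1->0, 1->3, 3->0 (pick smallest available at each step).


Kahn's algorithm, process smallest node first
Order: [1, 2, 3, 0, 4]


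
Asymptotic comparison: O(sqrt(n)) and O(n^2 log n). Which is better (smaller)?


sublinear grows slower than n^2 log n
O(sqrt(n)) is asymptotically smaller; O(n^2 log n) grows faster


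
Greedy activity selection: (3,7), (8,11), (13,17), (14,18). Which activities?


Greedy: pick earliest-ending, then skip overlaps.
Selected (3 activities): [(3, 7), (8, 11), (13, 17)]


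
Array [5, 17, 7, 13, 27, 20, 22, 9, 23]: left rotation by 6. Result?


Left rotate by 6: [22, 9, 23, 5, 17, 7, 13, 27, 20]


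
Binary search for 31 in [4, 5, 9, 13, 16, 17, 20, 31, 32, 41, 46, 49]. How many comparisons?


Search for 31:
[0,11] mid=5 arr[5]=17
[6,11] mid=8 arr[8]=32
[6,7] mid=6 arr[6]=20
[7,7] mid=7 arr[7]=31
Total: 4 comparisons


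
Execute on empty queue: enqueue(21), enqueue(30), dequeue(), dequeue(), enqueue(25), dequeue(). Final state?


enqueue(21) -> [21]
enqueue(30) -> [21, 30]
dequeue() returns 21 -> [30]
dequeue() returns 30 -> []
enqueue(25) -> [25]
dequeue() returns 25 -> []
Final queue (front to back): []


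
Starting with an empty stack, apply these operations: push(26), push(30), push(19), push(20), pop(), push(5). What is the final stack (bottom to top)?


push(26) -> [26]
push(30) -> [26, 30]
push(19) -> [26, 30, 19]
push(20) -> [26, 30, 19, 20]
pop() returns 20 -> [26, 30, 19]
push(5) -> [26, 30, 19, 5]
Final stack (bottom to top): [26, 30, 19, 5]


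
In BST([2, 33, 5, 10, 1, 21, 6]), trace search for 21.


BST root = 2
Search for 21: compare at each node
Path: [2, 33, 5, 10, 21]


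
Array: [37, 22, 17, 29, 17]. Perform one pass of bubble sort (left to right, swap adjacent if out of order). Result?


After one pass: [22, 17, 29, 17, 37]


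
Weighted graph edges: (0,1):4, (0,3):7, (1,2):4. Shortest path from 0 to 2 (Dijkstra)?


Dijkstra from 0:
Distances: {0: 0, 1: 4, 2: 8, 3: 7}
Shortest distance to 2 = 8, path = [0, 1, 2]


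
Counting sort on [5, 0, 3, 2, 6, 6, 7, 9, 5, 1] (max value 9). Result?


Count array: [1, 1, 1, 1, 0, 2, 2, 1, 0, 1]
Reconstruct: [0, 1, 2, 3, 5, 5, 6, 6, 7, 9]


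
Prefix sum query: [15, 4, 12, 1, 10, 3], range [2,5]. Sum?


Prefix sums: [0, 15, 19, 31, 32, 42, 45]
Sum[2..5] = prefix[6] - prefix[2] = 45 - 19 = 26


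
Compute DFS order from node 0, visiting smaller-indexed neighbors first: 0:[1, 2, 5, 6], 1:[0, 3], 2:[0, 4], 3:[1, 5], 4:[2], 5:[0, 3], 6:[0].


DFS stack-based: start with [0]
Visit order: [0, 1, 3, 5, 2, 4, 6]


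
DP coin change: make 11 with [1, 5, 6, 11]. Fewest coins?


dp[0]=0; dp[i]=1+min(dp[i-c] for c in coins)
...dp[6]=1, dp[7]=2, dp[8]=3, dp[9]=4, dp[10]=2, dp[11]=1
Minimum coins for 11 = 1


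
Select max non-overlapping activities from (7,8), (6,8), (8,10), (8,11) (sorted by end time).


Greedy: pick earliest-ending, then skip overlaps.
Selected (2 activities): [(7, 8), (8, 10)]


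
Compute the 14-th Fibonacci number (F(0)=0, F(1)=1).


F(n)=F(n-1)+F(n-2)
...F(12)=144, F(13)=233, F(14)=377


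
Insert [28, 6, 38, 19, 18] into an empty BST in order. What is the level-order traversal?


Root = 28; build tree by BST insertion.
Level-Order traversal: [28, 6, 38, 19, 18]


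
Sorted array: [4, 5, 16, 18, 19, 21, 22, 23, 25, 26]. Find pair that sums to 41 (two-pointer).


Two pointers: lo=0, hi=9
Found pair: (16, 25) summing to 41


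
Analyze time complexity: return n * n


Analysis: constant-time operation, no loop
Complexity: O(1)


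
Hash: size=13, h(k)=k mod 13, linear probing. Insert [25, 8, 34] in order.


Insertions: 25->slot 12; 8->slot 8; 34->slot 9
Table: [None, None, None, None, None, None, None, None, 8, 34, None, None, 25]


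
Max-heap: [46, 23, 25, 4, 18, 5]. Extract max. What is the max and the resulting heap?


Max = 46
Replace root with last, heapify down
Resulting heap: [25, 23, 5, 4, 18]


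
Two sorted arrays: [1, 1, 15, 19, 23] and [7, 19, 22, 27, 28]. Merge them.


Compare heads, take smaller each step.
Merged: [1, 1, 7, 15, 19, 19, 22, 23, 27, 28]


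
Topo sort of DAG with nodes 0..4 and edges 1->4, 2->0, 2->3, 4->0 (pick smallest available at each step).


Kahn's algorithm, process smallest node first
Order: [1, 2, 3, 4, 0]


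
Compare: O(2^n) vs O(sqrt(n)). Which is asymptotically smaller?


sublinear grows slower than exponential
O(sqrt(n)) is asymptotically smaller; O(2^n) grows faster


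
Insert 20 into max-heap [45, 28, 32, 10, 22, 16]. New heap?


Append 20: [45, 28, 32, 10, 22, 16, 20]
Bubble up: no swaps needed
Result: [45, 28, 32, 10, 22, 16, 20]


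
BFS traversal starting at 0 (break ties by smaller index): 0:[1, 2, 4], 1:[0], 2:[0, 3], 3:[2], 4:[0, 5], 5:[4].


BFS queue: start with [0]
Visit order: [0, 1, 2, 4, 3, 5]


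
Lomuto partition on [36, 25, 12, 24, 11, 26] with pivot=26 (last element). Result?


Elements <= 26 go left of pivot.
Result: [25, 12, 24, 11, 26, 36], pivot at index 4


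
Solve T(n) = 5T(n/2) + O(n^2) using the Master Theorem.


a=5, b=2, c=2. log_2(5)=2.322 > c=2. Case 1: O(n^log_b(a)) = O(n^2.322)
Complexity: O(n^2.322)


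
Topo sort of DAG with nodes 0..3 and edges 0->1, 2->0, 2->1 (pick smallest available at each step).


Kahn's algorithm, process smallest node first
Order: [2, 0, 1, 3]


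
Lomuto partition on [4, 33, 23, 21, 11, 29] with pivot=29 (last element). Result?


Elements <= 29 go left of pivot.
Result: [4, 23, 21, 11, 29, 33], pivot at index 4


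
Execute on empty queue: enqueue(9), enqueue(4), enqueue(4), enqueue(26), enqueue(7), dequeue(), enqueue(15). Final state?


enqueue(9) -> [9]
enqueue(4) -> [9, 4]
enqueue(4) -> [9, 4, 4]
enqueue(26) -> [9, 4, 4, 26]
enqueue(7) -> [9, 4, 4, 26, 7]
dequeue() returns 9 -> [4, 4, 26, 7]
enqueue(15) -> [4, 4, 26, 7, 15]
Final queue (front to back): [4, 4, 26, 7, 15]


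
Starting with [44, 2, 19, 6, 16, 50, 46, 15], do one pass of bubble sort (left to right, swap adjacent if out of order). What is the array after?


After one pass: [2, 19, 6, 16, 44, 46, 15, 50]


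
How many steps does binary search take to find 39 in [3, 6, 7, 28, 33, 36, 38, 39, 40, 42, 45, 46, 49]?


Search for 39:
[0,12] mid=6 arr[6]=38
[7,12] mid=9 arr[9]=42
[7,8] mid=7 arr[7]=39
Total: 3 comparisons


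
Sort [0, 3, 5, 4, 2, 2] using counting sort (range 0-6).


Count array: [1, 0, 2, 1, 1, 1, 0]
Reconstruct: [0, 2, 2, 3, 4, 5]


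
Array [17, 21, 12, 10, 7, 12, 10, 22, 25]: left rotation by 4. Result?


Left rotate by 4: [7, 12, 10, 22, 25, 17, 21, 12, 10]


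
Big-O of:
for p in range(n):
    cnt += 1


Per nesting level: O(n) = O(n)
Complexity: O(n)


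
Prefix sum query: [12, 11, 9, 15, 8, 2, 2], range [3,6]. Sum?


Prefix sums: [0, 12, 23, 32, 47, 55, 57, 59]
Sum[3..6] = prefix[7] - prefix[3] = 59 - 32 = 27


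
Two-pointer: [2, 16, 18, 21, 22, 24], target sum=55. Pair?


Two pointers: lo=0, hi=5
No pair sums to 55


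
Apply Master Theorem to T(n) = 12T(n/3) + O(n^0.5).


a=12, b=3, c=0.5. log_3(12)=2.262 > c=0.5. Case 1: O(n^log_b(a)) = O(n^2.262)
Complexity: O(n^2.262)


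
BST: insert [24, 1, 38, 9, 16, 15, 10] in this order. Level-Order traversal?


Root = 24; build tree by BST insertion.
Level-Order traversal: [24, 1, 38, 9, 16, 15, 10]


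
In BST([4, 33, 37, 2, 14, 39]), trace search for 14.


BST root = 4
Search for 14: compare at each node
Path: [4, 33, 14]


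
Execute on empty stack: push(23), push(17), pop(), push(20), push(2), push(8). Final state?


push(23) -> [23]
push(17) -> [23, 17]
pop() returns 17 -> [23]
push(20) -> [23, 20]
push(2) -> [23, 20, 2]
push(8) -> [23, 20, 2, 8]
Final stack (bottom to top): [23, 20, 2, 8]


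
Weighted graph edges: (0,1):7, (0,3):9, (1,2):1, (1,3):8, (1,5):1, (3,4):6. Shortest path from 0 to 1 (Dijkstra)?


Dijkstra from 0:
Distances: {0: 0, 1: 7, 2: 8, 3: 9, 4: 15, 5: 8}
Shortest distance to 1 = 7, path = [0, 1]


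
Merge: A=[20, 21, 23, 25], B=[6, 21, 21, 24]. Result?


Compare heads, take smaller each step.
Merged: [6, 20, 21, 21, 21, 23, 24, 25]


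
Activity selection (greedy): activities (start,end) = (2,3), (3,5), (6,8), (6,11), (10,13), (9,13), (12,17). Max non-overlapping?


Greedy: pick earliest-ending, then skip overlaps.
Selected (4 activities): [(2, 3), (3, 5), (6, 8), (10, 13)]


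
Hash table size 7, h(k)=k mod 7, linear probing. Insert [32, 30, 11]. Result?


Insertions: 32->slot 4; 30->slot 2; 11->slot 5
Table: [None, None, 30, None, 32, 11, None]


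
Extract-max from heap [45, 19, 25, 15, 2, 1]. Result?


Max = 45
Replace root with last, heapify down
Resulting heap: [25, 19, 1, 15, 2]


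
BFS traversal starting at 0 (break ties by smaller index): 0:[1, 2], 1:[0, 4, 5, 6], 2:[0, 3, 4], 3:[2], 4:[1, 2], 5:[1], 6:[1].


BFS queue: start with [0]
Visit order: [0, 1, 2, 4, 5, 6, 3]


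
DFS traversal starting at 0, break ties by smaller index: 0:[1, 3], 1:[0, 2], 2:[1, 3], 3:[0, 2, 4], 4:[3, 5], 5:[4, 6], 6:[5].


DFS stack-based: start with [0]
Visit order: [0, 1, 2, 3, 4, 5, 6]


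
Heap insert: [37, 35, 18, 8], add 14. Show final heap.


Append 14: [37, 35, 18, 8, 14]
Bubble up: no swaps needed
Result: [37, 35, 18, 8, 14]


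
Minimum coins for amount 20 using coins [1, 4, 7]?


dp[0]=0; dp[i]=1+min(dp[i-c] for c in coins)
...dp[15]=3, dp[16]=4, dp[17]=5, dp[18]=3, dp[19]=4, dp[20]=5
Minimum coins for 20 = 5


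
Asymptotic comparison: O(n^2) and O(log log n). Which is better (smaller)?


double-logarithmic grows slower than quadratic
O(log log n) is asymptotically smaller; O(n^2) grows faster


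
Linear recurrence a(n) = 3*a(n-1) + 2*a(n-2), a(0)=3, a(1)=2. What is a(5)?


Build bottom-up:
...a(3)=40, a(4)=144, a(5)=3*144+2*40=512


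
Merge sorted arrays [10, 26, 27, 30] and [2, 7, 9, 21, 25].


Compare heads, take smaller each step.
Merged: [2, 7, 9, 10, 21, 25, 26, 27, 30]


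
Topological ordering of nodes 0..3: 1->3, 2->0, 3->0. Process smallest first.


Kahn's algorithm, process smallest node first
Order: [1, 2, 3, 0]


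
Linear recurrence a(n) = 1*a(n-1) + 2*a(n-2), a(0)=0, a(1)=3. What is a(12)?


Build bottom-up:
...a(10)=1023, a(11)=2049, a(12)=1*2049+2*1023=4095


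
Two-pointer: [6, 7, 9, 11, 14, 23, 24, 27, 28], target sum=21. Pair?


Two pointers: lo=0, hi=8
Found pair: (7, 14) summing to 21


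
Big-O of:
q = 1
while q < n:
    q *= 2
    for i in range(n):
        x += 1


Per nesting level: O(log n) * O(n) = O(n log n)
Complexity: O(n log n)


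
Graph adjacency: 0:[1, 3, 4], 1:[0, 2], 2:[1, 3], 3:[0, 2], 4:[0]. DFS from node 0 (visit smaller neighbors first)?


DFS stack-based: start with [0]
Visit order: [0, 1, 2, 3, 4]


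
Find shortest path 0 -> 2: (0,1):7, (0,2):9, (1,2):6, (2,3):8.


Dijkstra from 0:
Distances: {0: 0, 1: 7, 2: 9, 3: 17}
Shortest distance to 2 = 9, path = [0, 2]


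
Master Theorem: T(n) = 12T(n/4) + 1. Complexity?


a=12, b=4, c=0. log_4(12)=1.792 > c=0. Case 1: O(n^log_b(a)) = O(n^1.792)
Complexity: O(n^1.792)


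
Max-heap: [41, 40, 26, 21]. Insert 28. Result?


Append 28: [41, 40, 26, 21, 28]
Bubble up: no swaps needed
Result: [41, 40, 26, 21, 28]


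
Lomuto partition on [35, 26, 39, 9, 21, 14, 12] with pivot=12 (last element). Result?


Elements <= 12 go left of pivot.
Result: [9, 12, 39, 35, 21, 14, 26], pivot at index 1


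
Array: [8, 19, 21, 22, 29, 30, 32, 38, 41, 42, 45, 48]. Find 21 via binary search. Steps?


Search for 21:
[0,11] mid=5 arr[5]=30
[0,4] mid=2 arr[2]=21
Total: 2 comparisons
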